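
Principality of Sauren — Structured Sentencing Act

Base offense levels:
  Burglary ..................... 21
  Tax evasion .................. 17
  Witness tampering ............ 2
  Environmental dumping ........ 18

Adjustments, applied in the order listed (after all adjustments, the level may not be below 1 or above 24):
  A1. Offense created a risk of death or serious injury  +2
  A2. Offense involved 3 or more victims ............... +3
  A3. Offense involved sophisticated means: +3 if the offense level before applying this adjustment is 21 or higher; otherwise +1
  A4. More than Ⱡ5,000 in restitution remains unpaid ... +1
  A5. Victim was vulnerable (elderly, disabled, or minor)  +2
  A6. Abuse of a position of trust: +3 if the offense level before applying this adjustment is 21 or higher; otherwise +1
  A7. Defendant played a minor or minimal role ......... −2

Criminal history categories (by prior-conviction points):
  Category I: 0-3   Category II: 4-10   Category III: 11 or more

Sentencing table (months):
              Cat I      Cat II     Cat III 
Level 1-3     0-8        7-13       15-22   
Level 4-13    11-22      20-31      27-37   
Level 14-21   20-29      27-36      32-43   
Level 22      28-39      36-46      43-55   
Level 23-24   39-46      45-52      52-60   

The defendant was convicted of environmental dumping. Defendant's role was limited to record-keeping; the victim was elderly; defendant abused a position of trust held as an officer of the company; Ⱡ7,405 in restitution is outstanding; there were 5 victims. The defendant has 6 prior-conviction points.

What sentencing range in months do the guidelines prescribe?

45-52 months

Base offense level for environmental dumping: 18.
A2 applies: 18 + 3 = 21.
A3 does not apply.
A4 applies: 21 + 1 = 22.
A5 applies: 22 + 2 = 24.
A6 applies (level before this adjustment is 24 ≥ 21, so +3): 24 + 3 = 27.
A7 applies: 27 − 2 = 25.
Level 25 exceeds the maximum of 24; capped at 24.
Final offense level: 24.
Criminal history: 6 prior points → Category II (4-10).
Level 24 falls in the 23-24 band.
Grid: Level 23-24 × Category II = 45-52 months.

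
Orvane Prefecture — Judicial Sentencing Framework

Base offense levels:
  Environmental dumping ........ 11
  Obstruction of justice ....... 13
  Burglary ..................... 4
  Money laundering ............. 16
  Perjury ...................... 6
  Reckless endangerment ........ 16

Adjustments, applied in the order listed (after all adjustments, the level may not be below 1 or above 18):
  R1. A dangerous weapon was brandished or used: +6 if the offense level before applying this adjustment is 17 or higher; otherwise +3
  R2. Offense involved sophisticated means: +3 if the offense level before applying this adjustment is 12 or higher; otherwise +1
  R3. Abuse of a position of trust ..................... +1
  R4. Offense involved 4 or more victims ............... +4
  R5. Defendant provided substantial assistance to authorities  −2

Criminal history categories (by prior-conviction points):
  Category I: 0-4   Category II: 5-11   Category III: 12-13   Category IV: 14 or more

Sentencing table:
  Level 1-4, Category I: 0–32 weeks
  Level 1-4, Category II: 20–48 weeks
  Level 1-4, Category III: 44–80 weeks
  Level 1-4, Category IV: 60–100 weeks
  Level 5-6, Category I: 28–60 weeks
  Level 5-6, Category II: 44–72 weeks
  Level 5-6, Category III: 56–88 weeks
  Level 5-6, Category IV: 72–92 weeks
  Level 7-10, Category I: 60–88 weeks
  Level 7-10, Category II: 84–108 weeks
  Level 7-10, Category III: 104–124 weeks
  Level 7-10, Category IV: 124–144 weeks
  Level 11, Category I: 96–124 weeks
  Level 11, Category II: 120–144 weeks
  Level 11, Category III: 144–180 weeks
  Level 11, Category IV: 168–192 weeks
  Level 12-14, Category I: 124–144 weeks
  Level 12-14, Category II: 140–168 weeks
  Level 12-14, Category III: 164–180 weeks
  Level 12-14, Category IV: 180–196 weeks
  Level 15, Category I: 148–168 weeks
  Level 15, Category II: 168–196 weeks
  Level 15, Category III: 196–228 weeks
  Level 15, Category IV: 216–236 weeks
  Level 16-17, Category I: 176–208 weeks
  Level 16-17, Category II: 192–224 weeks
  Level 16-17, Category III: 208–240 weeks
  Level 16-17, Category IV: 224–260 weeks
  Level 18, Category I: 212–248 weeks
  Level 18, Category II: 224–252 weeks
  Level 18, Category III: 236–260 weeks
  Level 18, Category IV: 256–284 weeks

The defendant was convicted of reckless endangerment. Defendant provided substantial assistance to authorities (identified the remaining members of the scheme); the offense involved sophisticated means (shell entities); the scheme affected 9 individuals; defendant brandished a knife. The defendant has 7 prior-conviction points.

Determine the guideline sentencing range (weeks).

224-252 weeks

Base offense level for reckless endangerment: 16.
R1 applies (level before this adjustment is 16 < 17, so +3): 16 + 3 = 19.
R2 applies (level before this adjustment is 19 ≥ 12, so +3): 19 + 3 = 22.
R4 applies: 22 + 4 = 26.
R5 applies: 26 − 2 = 24.
Level 24 exceeds the maximum of 18; capped at 18.
Final offense level: 18.
Criminal history: 7 prior points → Category II (5-11).
Level 18 falls in the 18 band.
Grid: Level 18 × Category II = 224-252 weeks.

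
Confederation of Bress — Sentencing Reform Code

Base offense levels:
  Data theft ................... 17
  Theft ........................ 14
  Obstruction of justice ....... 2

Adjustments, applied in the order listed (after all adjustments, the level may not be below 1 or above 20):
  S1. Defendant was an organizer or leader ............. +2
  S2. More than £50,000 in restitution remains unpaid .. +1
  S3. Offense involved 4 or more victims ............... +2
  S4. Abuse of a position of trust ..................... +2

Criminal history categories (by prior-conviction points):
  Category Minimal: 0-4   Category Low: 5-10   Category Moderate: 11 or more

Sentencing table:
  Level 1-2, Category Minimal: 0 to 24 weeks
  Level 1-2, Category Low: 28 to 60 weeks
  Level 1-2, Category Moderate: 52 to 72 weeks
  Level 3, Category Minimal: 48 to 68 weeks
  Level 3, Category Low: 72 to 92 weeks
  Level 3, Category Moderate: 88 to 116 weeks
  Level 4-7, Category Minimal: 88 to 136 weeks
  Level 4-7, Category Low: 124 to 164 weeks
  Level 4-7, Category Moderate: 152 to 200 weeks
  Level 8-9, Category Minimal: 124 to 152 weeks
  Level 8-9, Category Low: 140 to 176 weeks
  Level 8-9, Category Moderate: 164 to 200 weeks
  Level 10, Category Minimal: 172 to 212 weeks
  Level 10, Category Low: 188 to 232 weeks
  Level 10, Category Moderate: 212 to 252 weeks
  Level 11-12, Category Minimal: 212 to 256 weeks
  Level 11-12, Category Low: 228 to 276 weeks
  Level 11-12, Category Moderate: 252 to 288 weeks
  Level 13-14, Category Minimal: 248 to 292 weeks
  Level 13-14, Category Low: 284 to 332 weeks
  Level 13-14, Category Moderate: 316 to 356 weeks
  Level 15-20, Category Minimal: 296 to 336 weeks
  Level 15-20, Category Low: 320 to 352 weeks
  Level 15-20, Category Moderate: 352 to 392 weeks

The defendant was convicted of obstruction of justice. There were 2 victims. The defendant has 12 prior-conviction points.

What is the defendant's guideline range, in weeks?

52-72 weeks

Base offense level for obstruction of justice: 2.
Final offense level: 2.
Criminal history: 12 prior points → Category Moderate (11+).
Level 2 falls in the 1-2 band.
Grid: Level 1-2 × Category Moderate = 52-72 weeks.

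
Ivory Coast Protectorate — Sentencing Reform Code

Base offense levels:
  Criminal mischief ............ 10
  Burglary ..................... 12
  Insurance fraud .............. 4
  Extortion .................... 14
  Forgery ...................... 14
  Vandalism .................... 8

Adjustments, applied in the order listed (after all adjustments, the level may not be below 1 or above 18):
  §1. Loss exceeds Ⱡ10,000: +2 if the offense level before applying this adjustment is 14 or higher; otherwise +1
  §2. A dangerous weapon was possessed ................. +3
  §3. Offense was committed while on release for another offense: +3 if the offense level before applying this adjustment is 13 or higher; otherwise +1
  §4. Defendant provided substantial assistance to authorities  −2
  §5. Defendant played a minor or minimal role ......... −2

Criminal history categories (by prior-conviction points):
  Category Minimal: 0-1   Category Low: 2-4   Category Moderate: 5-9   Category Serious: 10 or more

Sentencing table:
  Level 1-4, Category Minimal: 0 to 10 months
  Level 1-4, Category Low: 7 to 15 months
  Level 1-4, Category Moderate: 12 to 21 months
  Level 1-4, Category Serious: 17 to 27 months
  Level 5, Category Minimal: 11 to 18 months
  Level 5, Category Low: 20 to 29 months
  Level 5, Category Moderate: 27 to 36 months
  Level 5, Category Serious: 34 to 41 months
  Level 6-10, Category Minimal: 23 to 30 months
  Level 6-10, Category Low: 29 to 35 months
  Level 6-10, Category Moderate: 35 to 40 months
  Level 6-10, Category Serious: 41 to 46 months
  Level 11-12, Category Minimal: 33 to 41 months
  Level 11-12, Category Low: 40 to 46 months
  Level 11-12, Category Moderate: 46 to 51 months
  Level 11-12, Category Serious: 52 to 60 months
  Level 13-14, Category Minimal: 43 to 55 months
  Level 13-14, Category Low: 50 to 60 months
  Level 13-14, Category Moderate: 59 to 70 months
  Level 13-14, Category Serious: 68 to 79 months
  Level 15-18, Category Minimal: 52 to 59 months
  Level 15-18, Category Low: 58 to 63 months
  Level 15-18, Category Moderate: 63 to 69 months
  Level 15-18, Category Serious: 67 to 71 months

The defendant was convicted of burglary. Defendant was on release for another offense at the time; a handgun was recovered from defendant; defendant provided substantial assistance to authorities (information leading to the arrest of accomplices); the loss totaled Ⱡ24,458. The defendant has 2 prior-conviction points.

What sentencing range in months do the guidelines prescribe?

58-63 months

Base offense level for burglary: 12.
§1 applies (level before this adjustment is 12 < 14, so +1): 12 + 1 = 13.
§2 applies: 13 + 3 = 16.
§3 applies (level before this adjustment is 16 ≥ 13, so +3): 16 + 3 = 19.
§4 applies: 19 − 2 = 17.
Final offense level: 17.
Criminal history: 2 prior points → Category Low (2-4).
Level 17 falls in the 15-18 band.
Grid: Level 15-18 × Category Low = 58-63 months.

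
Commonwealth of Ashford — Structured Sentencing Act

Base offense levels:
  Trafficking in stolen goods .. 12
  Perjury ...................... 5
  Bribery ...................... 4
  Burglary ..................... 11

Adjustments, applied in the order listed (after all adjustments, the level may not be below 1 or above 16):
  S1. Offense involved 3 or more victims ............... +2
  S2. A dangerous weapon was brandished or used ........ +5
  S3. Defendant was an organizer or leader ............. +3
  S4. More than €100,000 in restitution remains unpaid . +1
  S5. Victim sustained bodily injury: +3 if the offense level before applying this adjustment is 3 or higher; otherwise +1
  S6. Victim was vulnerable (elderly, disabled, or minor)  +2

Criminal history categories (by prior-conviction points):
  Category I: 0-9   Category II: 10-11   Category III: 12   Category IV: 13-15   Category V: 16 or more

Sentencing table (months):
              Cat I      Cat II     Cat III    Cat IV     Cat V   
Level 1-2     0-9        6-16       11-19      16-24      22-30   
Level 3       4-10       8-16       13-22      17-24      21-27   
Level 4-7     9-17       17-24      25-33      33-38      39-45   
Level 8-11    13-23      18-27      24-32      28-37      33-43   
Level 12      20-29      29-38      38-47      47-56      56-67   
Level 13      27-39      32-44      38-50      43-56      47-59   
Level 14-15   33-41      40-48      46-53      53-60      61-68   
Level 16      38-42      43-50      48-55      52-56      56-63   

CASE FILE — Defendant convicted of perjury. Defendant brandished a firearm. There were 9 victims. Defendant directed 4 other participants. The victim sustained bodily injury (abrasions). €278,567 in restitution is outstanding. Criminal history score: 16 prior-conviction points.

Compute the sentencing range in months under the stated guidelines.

Base offense level for perjury: 5.
S1 applies: 5 + 2 = 7.
S2 applies: 7 + 5 = 12.
S3 applies: 12 + 3 = 15.
S4 applies: 15 + 1 = 16.
S5 applies (level before this adjustment is 16 ≥ 3, so +3): 16 + 3 = 19.
S6 does not apply.
Level 19 exceeds the maximum of 16; capped at 16.
Final offense level: 16.
Criminal history: 16 prior points → Category V (16+).
Level 16 falls in the 16 band.
Grid: Level 16 × Category V = 56-63 months.

56-63 months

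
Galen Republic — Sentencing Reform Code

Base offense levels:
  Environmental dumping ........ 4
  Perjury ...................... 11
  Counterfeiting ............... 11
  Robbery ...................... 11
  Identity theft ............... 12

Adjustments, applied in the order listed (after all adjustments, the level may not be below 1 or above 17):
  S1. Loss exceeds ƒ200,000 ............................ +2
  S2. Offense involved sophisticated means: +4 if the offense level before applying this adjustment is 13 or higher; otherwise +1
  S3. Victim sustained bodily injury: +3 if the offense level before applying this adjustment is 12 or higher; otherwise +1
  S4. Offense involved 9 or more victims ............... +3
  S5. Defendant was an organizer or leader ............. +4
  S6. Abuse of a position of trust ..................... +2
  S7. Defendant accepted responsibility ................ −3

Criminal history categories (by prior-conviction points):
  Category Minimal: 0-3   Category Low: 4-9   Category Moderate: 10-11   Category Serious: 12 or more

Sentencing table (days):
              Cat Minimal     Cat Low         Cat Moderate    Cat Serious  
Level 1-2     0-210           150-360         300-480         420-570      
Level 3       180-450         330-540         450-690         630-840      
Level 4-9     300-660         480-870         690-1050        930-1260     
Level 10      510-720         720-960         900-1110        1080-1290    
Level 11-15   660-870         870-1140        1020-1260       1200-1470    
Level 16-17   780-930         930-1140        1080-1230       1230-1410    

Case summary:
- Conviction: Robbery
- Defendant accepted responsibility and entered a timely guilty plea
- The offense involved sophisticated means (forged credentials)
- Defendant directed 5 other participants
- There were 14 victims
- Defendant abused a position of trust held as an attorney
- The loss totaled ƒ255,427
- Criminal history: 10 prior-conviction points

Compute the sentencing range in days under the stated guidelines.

1080-1230 days

Base offense level for robbery: 11.
S1 applies: 11 + 2 = 13.
S2 applies (level before this adjustment is 13 ≥ 13, so +4): 13 + 4 = 17.
S3 does not apply.
S4 applies: 17 + 3 = 20.
S5 applies: 20 + 4 = 24.
S6 applies: 24 + 2 = 26.
S7 applies: 26 − 3 = 23.
Level 23 exceeds the maximum of 17; capped at 17.
Final offense level: 17.
Criminal history: 10 prior points → Category Moderate (10-11).
Level 17 falls in the 16-17 band.
Grid: Level 16-17 × Category Moderate = 1080-1230 days.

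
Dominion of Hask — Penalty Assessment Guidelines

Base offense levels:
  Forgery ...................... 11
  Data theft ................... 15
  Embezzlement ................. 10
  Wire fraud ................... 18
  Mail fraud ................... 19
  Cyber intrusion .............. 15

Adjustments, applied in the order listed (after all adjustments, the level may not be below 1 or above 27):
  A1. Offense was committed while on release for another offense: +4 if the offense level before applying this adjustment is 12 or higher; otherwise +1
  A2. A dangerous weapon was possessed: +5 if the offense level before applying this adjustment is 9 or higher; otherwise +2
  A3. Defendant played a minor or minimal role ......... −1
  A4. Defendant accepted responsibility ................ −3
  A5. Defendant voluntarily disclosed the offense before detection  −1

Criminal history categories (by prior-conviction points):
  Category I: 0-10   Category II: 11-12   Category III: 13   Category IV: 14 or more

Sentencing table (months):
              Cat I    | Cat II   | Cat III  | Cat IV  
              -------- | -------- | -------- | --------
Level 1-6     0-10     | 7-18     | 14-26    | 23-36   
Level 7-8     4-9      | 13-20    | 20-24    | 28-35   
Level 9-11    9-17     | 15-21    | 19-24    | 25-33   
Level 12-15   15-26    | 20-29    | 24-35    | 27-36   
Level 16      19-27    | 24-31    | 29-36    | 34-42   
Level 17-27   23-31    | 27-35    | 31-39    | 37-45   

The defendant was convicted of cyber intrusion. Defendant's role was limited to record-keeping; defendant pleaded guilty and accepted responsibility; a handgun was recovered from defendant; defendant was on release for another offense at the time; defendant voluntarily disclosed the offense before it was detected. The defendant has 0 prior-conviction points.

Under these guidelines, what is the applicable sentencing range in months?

23-31 months

Base offense level for cyber intrusion: 15.
A1 applies (level before this adjustment is 15 ≥ 12, so +4): 15 + 4 = 19.
A2 applies (level before this adjustment is 19 ≥ 9, so +5): 19 + 5 = 24.
A3 applies: 24 − 1 = 23.
A4 applies: 23 − 3 = 20.
A5 applies: 20 − 1 = 19.
Final offense level: 19.
Criminal history: 0 prior points → Category I (0-10).
Level 19 falls in the 17-27 band.
Grid: Level 17-27 × Category I = 23-31 months.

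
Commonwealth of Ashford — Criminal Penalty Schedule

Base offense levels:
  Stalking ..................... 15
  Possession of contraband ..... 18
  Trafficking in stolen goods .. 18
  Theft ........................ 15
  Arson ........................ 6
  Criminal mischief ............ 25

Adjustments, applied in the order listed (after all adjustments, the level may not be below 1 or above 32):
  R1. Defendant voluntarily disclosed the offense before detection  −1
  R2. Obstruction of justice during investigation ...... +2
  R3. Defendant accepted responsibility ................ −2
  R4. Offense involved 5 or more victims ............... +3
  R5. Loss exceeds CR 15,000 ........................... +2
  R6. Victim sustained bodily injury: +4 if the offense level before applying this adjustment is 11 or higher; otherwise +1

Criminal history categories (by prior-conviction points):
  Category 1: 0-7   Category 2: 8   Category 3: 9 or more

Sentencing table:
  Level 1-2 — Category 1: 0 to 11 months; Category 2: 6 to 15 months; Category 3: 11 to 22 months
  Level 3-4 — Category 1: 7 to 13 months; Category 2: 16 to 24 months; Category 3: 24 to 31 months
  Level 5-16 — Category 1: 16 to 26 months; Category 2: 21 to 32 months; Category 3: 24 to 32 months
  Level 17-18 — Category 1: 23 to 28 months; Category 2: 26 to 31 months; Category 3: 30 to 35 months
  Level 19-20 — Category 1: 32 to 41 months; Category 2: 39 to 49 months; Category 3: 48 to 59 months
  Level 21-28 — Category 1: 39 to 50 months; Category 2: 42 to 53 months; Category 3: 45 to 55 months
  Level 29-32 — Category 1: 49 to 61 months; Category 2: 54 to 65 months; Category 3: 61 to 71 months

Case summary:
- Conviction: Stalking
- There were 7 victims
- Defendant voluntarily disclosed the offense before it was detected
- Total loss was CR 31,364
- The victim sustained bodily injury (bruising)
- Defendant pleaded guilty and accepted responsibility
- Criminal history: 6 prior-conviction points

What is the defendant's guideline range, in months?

Base offense level for stalking: 15.
R1 applies: 15 − 1 = 14.
R3 applies: 14 − 2 = 12.
R4 applies: 12 + 3 = 15.
R5 applies: 15 + 2 = 17.
R6 applies (level before this adjustment is 17 ≥ 11, so +4): 17 + 4 = 21.
Final offense level: 21.
Criminal history: 6 prior points → Category 1 (0-7).
Level 21 falls in the 21-28 band.
Grid: Level 21-28 × Category 1 = 39-50 months.

39-50 months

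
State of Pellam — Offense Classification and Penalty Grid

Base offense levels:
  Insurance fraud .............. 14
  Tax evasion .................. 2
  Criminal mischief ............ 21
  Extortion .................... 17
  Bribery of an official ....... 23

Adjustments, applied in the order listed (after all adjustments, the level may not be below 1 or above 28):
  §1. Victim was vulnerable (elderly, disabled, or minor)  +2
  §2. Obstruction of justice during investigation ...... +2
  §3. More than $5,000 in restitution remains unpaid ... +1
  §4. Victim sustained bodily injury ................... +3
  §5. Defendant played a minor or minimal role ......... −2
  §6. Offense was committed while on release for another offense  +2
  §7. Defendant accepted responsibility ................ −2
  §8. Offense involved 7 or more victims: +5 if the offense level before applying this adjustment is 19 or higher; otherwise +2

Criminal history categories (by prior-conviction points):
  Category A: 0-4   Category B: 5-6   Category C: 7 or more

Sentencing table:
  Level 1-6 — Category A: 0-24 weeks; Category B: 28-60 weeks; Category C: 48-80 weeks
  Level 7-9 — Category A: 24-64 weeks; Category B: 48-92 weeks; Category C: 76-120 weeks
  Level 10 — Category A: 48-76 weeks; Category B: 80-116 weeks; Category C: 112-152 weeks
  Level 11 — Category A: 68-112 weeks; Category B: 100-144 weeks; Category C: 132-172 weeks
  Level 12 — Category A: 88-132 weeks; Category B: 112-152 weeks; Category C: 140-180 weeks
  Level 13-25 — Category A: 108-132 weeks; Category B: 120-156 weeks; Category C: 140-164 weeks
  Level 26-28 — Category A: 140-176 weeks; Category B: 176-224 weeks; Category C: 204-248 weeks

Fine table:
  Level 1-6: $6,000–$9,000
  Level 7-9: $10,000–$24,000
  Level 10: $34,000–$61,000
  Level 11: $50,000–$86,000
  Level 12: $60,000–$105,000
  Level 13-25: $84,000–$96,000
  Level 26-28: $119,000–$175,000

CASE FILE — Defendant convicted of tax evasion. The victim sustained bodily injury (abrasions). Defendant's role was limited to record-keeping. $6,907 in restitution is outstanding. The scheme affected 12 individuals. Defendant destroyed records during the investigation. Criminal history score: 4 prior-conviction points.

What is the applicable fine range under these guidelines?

$10,000–$24,000

Base offense level for tax evasion: 2.
§1 does not apply.
§2 applies: 2 + 2 = 4.
§3 applies: 4 + 1 = 5.
§4 applies: 5 + 3 = 8.
§5 applies: 8 − 2 = 6.
§6 does not apply.
§8 applies (level before this adjustment is 6 < 19, so +2): 6 + 2 = 8.
Final offense level: 8.
Level 8 falls in the 7-9 band.
Fine table: Level 7-9 → $10,000–$24,000.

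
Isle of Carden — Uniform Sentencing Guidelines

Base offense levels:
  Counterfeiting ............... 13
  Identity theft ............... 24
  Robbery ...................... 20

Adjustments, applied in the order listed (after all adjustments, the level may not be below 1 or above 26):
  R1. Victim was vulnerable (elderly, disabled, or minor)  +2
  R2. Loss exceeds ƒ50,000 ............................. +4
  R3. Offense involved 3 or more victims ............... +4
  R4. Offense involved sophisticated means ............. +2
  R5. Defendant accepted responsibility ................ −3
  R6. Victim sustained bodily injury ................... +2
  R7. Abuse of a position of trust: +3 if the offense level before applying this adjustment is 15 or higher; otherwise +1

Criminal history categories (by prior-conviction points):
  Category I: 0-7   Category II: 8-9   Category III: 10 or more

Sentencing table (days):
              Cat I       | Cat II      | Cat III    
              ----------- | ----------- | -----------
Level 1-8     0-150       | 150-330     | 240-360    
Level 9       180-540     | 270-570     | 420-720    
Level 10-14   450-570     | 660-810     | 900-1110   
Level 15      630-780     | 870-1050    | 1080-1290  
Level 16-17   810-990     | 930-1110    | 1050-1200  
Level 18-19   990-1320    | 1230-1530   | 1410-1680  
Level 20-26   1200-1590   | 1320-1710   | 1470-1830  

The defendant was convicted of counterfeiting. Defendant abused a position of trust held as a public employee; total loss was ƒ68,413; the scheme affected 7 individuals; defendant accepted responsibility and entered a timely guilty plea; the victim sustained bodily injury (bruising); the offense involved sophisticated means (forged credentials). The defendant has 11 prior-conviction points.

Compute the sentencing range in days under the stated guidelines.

1470-1830 days

Base offense level for counterfeiting: 13.
R1 does not apply.
R2 applies: 13 + 4 = 17.
R3 applies: 17 + 4 = 21.
R4 applies: 21 + 2 = 23.
R5 applies: 23 − 3 = 20.
R6 applies: 20 + 2 = 22.
R7 applies (level before this adjustment is 22 ≥ 15, so +3): 22 + 3 = 25.
Final offense level: 25.
Criminal history: 11 prior points → Category III (10+).
Level 25 falls in the 20-26 band.
Grid: Level 20-26 × Category III = 1470-1830 days.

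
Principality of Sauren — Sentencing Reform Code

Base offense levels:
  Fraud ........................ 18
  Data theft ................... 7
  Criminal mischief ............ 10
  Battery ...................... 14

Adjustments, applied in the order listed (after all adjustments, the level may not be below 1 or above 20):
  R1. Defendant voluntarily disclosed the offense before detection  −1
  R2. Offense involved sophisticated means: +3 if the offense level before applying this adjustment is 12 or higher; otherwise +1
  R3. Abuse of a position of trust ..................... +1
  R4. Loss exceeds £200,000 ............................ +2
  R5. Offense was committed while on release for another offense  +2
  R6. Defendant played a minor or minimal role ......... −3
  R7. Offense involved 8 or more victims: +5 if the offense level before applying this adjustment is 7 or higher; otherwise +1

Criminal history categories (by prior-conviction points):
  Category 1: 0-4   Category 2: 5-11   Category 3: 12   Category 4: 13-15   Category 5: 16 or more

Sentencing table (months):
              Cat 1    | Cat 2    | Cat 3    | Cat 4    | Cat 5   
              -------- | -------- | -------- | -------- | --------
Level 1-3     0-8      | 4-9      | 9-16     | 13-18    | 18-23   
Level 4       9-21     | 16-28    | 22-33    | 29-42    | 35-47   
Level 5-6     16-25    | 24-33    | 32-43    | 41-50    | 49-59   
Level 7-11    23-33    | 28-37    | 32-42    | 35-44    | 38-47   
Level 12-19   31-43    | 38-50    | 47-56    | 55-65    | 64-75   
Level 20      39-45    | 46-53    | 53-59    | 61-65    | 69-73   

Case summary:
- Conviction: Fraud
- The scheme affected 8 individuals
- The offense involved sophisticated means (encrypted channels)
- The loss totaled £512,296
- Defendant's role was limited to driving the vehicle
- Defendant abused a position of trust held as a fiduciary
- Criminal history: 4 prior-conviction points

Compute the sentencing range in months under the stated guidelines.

39-45 months

Base offense level for fraud: 18.
R1 does not apply.
R2 applies (level before this adjustment is 18 ≥ 12, so +3): 18 + 3 = 21.
R3 applies: 21 + 1 = 22.
R4 applies: 22 + 2 = 24.
R6 applies: 24 − 3 = 21.
R7 applies (level before this adjustment is 21 ≥ 7, so +5): 21 + 5 = 26.
Level 26 exceeds the maximum of 20; capped at 20.
Final offense level: 20.
Criminal history: 4 prior points → Category 1 (0-4).
Level 20 falls in the 20 band.
Grid: Level 20 × Category 1 = 39-45 months.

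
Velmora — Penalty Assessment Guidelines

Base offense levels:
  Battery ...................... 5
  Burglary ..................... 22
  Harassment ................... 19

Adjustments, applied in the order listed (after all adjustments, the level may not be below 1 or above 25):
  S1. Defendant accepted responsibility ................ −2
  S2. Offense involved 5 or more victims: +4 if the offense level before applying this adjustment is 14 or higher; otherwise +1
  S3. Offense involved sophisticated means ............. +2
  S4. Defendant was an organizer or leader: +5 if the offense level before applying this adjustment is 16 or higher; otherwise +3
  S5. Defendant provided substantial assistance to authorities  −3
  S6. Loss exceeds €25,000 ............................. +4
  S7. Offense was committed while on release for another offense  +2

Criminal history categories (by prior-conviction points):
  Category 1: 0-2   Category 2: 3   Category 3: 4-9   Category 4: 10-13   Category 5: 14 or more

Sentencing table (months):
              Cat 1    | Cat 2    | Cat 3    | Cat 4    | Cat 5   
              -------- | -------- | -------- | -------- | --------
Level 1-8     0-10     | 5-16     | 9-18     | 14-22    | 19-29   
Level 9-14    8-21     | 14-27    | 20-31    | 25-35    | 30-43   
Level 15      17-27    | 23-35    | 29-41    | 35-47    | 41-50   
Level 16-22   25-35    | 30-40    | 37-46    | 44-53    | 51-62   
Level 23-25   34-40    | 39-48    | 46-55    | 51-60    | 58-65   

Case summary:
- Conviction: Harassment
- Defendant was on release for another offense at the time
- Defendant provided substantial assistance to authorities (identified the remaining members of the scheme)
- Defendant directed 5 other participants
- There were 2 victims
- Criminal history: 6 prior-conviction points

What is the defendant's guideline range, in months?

46-55 months

Base offense level for harassment: 19.
S1 does not apply.
S4 applies (level before this adjustment is 19 ≥ 16, so +5): 19 + 5 = 24.
S5 applies: 24 − 3 = 21.
S6 does not apply.
S7 applies: 21 + 2 = 23.
Final offense level: 23.
Criminal history: 6 prior points → Category 3 (4-9).
Level 23 falls in the 23-25 band.
Grid: Level 23-25 × Category 3 = 46-55 months.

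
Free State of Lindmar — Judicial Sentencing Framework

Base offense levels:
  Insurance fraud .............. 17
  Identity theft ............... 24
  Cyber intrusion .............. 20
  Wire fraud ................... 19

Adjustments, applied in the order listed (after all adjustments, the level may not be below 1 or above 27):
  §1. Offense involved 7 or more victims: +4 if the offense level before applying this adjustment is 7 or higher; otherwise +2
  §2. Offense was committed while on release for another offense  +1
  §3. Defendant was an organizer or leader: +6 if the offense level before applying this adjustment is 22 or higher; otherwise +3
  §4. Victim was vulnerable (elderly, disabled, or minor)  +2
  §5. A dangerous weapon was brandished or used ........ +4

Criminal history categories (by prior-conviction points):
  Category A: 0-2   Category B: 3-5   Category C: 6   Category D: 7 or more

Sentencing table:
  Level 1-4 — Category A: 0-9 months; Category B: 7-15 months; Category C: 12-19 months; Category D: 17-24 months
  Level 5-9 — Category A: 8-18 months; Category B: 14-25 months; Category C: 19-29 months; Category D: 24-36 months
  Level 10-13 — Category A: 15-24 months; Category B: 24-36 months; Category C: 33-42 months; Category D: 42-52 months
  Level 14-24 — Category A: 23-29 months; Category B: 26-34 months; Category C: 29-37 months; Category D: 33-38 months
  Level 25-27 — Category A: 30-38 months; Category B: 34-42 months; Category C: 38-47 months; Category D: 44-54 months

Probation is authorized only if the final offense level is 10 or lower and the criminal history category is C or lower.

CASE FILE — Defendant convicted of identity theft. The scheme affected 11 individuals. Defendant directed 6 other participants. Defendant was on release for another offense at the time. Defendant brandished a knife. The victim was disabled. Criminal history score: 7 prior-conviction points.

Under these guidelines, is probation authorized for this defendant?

Base offense level for identity theft: 24.
§1 applies (level before this adjustment is 24 ≥ 7, so +4): 24 + 4 = 28.
§2 applies: 28 + 1 = 29.
§3 applies (level before this adjustment is 29 ≥ 22, so +6): 29 + 6 = 35.
§4 applies: 35 + 2 = 37.
§5 applies: 37 + 4 = 41.
Level 41 exceeds the maximum of 27; capped at 27.
Final offense level: 27.
Criminal history: 7 prior points → Category D (7+).
Level 27 falls in the 25-27 band.
Grid: Level 25-27 × Category D = 44-54 months.
Probation check: level 27 > 10 and category D > C → not eligible.

No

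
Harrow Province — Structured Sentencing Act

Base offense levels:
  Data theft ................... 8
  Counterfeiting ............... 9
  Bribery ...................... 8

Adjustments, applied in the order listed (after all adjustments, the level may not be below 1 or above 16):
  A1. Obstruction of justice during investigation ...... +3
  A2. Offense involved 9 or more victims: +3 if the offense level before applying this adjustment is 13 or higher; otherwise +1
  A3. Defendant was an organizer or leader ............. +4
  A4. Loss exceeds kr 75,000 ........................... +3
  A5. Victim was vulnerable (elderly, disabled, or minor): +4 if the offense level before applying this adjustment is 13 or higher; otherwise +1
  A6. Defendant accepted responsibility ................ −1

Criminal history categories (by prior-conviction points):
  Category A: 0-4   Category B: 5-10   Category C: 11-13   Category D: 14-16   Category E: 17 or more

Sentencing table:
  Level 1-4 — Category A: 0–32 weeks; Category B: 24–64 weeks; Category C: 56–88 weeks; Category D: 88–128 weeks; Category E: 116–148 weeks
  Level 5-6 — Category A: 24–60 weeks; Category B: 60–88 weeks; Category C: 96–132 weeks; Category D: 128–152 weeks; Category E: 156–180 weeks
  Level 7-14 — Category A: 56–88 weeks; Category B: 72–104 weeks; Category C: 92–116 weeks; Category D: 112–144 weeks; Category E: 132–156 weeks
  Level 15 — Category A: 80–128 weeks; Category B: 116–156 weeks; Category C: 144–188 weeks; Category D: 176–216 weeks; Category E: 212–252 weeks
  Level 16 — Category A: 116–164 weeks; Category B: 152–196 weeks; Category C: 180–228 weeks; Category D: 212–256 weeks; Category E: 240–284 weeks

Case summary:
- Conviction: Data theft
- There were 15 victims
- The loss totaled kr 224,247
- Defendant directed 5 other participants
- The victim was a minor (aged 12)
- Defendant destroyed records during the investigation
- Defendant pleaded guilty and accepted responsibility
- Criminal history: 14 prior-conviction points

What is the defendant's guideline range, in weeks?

Base offense level for data theft: 8.
A1 applies: 8 + 3 = 11.
A2 applies (level before this adjustment is 11 < 13, so +1): 11 + 1 = 12.
A3 applies: 12 + 4 = 16.
A4 applies: 16 + 3 = 19.
A5 applies (level before this adjustment is 19 ≥ 13, so +4): 19 + 4 = 23.
A6 applies: 23 − 1 = 22.
Level 22 exceeds the maximum of 16; capped at 16.
Final offense level: 16.
Criminal history: 14 prior points → Category D (14-16).
Level 16 falls in the 16 band.
Grid: Level 16 × Category D = 212-256 weeks.

212-256 weeks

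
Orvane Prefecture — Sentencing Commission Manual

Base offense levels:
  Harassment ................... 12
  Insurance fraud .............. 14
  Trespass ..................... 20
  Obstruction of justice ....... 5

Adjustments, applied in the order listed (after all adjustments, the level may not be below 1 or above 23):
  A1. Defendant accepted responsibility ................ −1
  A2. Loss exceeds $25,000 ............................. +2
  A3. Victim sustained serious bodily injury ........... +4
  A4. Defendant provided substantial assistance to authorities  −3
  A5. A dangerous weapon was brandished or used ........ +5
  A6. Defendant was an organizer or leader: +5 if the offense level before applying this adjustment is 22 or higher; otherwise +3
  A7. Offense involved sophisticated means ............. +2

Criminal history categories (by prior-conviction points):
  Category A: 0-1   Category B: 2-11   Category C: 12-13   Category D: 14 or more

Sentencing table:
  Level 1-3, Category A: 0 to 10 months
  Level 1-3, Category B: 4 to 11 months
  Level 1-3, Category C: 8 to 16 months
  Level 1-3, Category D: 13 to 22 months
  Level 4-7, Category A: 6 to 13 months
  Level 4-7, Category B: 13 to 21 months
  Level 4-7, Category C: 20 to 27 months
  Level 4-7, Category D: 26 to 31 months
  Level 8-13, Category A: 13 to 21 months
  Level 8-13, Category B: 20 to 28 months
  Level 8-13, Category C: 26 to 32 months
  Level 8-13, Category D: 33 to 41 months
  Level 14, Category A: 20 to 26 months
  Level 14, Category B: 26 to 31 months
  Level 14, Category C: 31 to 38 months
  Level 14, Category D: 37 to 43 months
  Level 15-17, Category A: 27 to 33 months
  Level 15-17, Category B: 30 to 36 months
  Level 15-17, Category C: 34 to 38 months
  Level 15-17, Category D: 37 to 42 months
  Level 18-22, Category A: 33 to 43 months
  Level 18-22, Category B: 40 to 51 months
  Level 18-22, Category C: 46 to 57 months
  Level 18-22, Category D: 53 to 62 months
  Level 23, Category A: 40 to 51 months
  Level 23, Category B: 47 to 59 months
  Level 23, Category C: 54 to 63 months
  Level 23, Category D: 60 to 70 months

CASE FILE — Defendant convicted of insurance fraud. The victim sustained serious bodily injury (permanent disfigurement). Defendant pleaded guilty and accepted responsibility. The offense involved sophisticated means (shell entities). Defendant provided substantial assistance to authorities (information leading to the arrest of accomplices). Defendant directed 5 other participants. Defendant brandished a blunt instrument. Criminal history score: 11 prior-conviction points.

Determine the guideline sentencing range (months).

47-59 months

Base offense level for insurance fraud: 14.
A1 applies: 14 − 1 = 13.
A2 does not apply.
A3 applies: 13 + 4 = 17.
A4 applies: 17 − 3 = 14.
A5 applies: 14 + 5 = 19.
A6 applies (level before this adjustment is 19 < 22, so +3): 19 + 3 = 22.
A7 applies: 22 + 2 = 24.
Level 24 exceeds the maximum of 23; capped at 23.
Final offense level: 23.
Criminal history: 11 prior points → Category B (2-11).
Level 23 falls in the 23 band.
Grid: Level 23 × Category B = 47-59 months.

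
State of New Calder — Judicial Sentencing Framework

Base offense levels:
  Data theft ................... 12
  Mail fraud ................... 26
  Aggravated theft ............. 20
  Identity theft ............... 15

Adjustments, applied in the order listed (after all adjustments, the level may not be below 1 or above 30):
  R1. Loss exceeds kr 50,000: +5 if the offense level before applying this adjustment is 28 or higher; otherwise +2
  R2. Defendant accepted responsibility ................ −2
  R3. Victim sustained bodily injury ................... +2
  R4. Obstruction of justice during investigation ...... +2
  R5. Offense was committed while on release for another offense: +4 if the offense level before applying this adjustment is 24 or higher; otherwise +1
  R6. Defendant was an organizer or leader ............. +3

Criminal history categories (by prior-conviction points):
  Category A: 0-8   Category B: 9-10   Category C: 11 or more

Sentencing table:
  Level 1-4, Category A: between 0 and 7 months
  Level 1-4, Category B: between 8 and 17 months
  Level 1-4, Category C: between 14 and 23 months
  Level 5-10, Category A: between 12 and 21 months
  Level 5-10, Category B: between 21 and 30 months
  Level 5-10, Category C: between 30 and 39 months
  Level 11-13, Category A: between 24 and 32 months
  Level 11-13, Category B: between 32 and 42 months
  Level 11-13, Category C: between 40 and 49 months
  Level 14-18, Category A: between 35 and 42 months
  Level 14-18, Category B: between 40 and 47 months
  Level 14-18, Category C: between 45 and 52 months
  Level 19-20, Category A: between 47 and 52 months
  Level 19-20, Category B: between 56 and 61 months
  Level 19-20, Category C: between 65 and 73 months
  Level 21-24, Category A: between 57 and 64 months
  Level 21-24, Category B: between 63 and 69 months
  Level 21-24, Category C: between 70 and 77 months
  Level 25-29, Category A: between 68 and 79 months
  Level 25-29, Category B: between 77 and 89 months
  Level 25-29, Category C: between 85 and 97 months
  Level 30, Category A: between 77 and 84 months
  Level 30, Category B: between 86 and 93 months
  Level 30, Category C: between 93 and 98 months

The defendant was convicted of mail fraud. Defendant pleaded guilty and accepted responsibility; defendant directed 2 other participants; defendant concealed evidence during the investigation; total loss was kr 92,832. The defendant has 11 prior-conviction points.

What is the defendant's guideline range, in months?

Base offense level for mail fraud: 26.
R1 applies (level before this adjustment is 26 < 28, so +2): 26 + 2 = 28.
R2 applies: 28 − 2 = 26.
R4 applies: 26 + 2 = 28.
R5 does not apply.
R6 applies: 28 + 3 = 31.
Level 31 exceeds the maximum of 30; capped at 30.
Final offense level: 30.
Criminal history: 11 prior points → Category C (11+).
Level 30 falls in the 30 band.
Grid: Level 30 × Category C = 93-98 months.

93-98 months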